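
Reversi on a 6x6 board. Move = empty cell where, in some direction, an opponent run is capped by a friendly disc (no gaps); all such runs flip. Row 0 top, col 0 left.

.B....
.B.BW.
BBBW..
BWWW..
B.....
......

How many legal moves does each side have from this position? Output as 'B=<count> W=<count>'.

Answer: B=7 W=5

Derivation:
-- B to move --
(0,3): no bracket -> illegal
(0,4): no bracket -> illegal
(0,5): no bracket -> illegal
(1,2): no bracket -> illegal
(1,5): flips 1 -> legal
(2,4): flips 1 -> legal
(2,5): no bracket -> illegal
(3,4): flips 3 -> legal
(4,1): flips 1 -> legal
(4,2): flips 2 -> legal
(4,3): flips 3 -> legal
(4,4): flips 1 -> legal
B mobility = 7
-- W to move --
(0,0): flips 2 -> legal
(0,2): no bracket -> illegal
(0,3): flips 1 -> legal
(0,4): flips 2 -> legal
(1,0): flips 1 -> legal
(1,2): flips 2 -> legal
(2,4): no bracket -> illegal
(4,1): no bracket -> illegal
(5,0): no bracket -> illegal
(5,1): no bracket -> illegal
W mobility = 5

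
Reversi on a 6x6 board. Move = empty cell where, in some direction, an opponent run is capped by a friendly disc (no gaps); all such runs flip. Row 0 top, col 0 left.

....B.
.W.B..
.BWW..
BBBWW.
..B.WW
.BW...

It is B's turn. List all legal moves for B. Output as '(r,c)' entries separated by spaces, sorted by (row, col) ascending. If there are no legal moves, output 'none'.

Answer: (0,1) (1,2) (1,4) (2,4) (3,5) (4,3) (5,3)

Derivation:
(0,0): no bracket -> illegal
(0,1): flips 1 -> legal
(0,2): no bracket -> illegal
(1,0): no bracket -> illegal
(1,2): flips 1 -> legal
(1,4): flips 1 -> legal
(2,0): no bracket -> illegal
(2,4): flips 3 -> legal
(2,5): no bracket -> illegal
(3,5): flips 2 -> legal
(4,1): no bracket -> illegal
(4,3): flips 2 -> legal
(5,3): flips 1 -> legal
(5,4): no bracket -> illegal
(5,5): no bracket -> illegal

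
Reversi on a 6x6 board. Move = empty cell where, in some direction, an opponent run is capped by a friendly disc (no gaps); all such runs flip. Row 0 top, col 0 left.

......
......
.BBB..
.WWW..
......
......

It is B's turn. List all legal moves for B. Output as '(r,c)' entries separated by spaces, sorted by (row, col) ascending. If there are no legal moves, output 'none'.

Answer: (4,0) (4,1) (4,2) (4,3) (4,4)

Derivation:
(2,0): no bracket -> illegal
(2,4): no bracket -> illegal
(3,0): no bracket -> illegal
(3,4): no bracket -> illegal
(4,0): flips 1 -> legal
(4,1): flips 2 -> legal
(4,2): flips 1 -> legal
(4,3): flips 2 -> legal
(4,4): flips 1 -> legal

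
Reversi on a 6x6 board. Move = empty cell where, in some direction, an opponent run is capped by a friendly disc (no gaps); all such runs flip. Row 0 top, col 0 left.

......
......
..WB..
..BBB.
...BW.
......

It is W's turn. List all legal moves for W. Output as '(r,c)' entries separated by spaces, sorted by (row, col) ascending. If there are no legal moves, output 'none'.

Answer: (2,4) (4,2)

Derivation:
(1,2): no bracket -> illegal
(1,3): no bracket -> illegal
(1,4): no bracket -> illegal
(2,1): no bracket -> illegal
(2,4): flips 2 -> legal
(2,5): no bracket -> illegal
(3,1): no bracket -> illegal
(3,5): no bracket -> illegal
(4,1): no bracket -> illegal
(4,2): flips 2 -> legal
(4,5): no bracket -> illegal
(5,2): no bracket -> illegal
(5,3): no bracket -> illegal
(5,4): no bracket -> illegal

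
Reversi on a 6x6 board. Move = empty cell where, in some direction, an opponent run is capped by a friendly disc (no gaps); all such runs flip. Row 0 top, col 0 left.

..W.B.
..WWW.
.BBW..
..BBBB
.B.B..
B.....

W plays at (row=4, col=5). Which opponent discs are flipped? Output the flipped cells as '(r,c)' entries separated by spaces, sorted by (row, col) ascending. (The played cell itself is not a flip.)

Answer: (3,4)

Derivation:
Dir NW: opp run (3,4) capped by W -> flip
Dir N: opp run (3,5), next='.' -> no flip
Dir NE: edge -> no flip
Dir W: first cell '.' (not opp) -> no flip
Dir E: edge -> no flip
Dir SW: first cell '.' (not opp) -> no flip
Dir S: first cell '.' (not opp) -> no flip
Dir SE: edge -> no flip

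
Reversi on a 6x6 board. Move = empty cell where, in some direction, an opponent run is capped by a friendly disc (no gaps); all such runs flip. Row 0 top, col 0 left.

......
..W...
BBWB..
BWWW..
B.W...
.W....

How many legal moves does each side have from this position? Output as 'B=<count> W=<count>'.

-- B to move --
(0,1): flips 1 -> legal
(0,2): no bracket -> illegal
(0,3): flips 1 -> legal
(1,1): no bracket -> illegal
(1,3): flips 2 -> legal
(2,4): no bracket -> illegal
(3,4): flips 3 -> legal
(4,1): flips 2 -> legal
(4,3): flips 2 -> legal
(4,4): no bracket -> illegal
(5,0): no bracket -> illegal
(5,2): no bracket -> illegal
(5,3): flips 2 -> legal
B mobility = 7
-- W to move --
(1,0): flips 1 -> legal
(1,1): flips 1 -> legal
(1,3): flips 1 -> legal
(1,4): flips 1 -> legal
(2,4): flips 1 -> legal
(3,4): flips 1 -> legal
(4,1): no bracket -> illegal
(5,0): no bracket -> illegal
W mobility = 6

Answer: B=7 W=6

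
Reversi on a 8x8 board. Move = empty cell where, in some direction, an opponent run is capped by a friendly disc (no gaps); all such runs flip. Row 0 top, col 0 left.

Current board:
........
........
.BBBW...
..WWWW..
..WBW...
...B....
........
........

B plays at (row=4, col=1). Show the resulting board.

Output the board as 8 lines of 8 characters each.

Place B at (4,1); scan 8 dirs for brackets.
Dir NW: first cell '.' (not opp) -> no flip
Dir N: first cell '.' (not opp) -> no flip
Dir NE: opp run (3,2) capped by B -> flip
Dir W: first cell '.' (not opp) -> no flip
Dir E: opp run (4,2) capped by B -> flip
Dir SW: first cell '.' (not opp) -> no flip
Dir S: first cell '.' (not opp) -> no flip
Dir SE: first cell '.' (not opp) -> no flip
All flips: (3,2) (4,2)

Answer: ........
........
.BBBW...
..BWWW..
.BBBW...
...B....
........
........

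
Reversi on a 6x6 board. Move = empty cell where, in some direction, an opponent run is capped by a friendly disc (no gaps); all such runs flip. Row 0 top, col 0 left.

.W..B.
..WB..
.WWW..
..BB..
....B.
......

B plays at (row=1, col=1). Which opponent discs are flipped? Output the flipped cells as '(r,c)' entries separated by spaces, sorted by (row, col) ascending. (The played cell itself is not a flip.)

Dir NW: first cell '.' (not opp) -> no flip
Dir N: opp run (0,1), next=edge -> no flip
Dir NE: first cell '.' (not opp) -> no flip
Dir W: first cell '.' (not opp) -> no flip
Dir E: opp run (1,2) capped by B -> flip
Dir SW: first cell '.' (not opp) -> no flip
Dir S: opp run (2,1), next='.' -> no flip
Dir SE: opp run (2,2) capped by B -> flip

Answer: (1,2) (2,2)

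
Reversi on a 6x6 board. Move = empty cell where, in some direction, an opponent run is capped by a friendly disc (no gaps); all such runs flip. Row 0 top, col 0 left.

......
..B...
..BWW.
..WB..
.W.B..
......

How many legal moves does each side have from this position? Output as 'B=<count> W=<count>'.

-- B to move --
(1,3): flips 1 -> legal
(1,4): no bracket -> illegal
(1,5): flips 1 -> legal
(2,1): flips 1 -> legal
(2,5): flips 2 -> legal
(3,0): no bracket -> illegal
(3,1): flips 1 -> legal
(3,4): flips 1 -> legal
(3,5): no bracket -> illegal
(4,0): no bracket -> illegal
(4,2): flips 1 -> legal
(5,0): no bracket -> illegal
(5,1): no bracket -> illegal
(5,2): no bracket -> illegal
B mobility = 7
-- W to move --
(0,1): flips 1 -> legal
(0,2): flips 2 -> legal
(0,3): no bracket -> illegal
(1,1): no bracket -> illegal
(1,3): no bracket -> illegal
(2,1): flips 1 -> legal
(3,1): no bracket -> illegal
(3,4): flips 1 -> legal
(4,2): flips 1 -> legal
(4,4): no bracket -> illegal
(5,2): no bracket -> illegal
(5,3): flips 2 -> legal
(5,4): flips 1 -> legal
W mobility = 7

Answer: B=7 W=7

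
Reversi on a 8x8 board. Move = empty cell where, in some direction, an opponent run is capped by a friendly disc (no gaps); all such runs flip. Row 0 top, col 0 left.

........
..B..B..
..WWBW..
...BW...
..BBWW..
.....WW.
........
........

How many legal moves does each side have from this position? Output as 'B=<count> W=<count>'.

-- B to move --
(1,1): flips 1 -> legal
(1,3): flips 1 -> legal
(1,4): no bracket -> illegal
(1,6): flips 2 -> legal
(2,1): flips 2 -> legal
(2,6): flips 1 -> legal
(3,1): no bracket -> illegal
(3,2): flips 1 -> legal
(3,5): flips 2 -> legal
(3,6): no bracket -> illegal
(4,6): flips 2 -> legal
(4,7): no bracket -> illegal
(5,3): no bracket -> illegal
(5,4): flips 2 -> legal
(5,7): no bracket -> illegal
(6,4): no bracket -> illegal
(6,5): no bracket -> illegal
(6,6): flips 2 -> legal
(6,7): flips 4 -> legal
B mobility = 11
-- W to move --
(0,1): flips 1 -> legal
(0,2): flips 1 -> legal
(0,3): no bracket -> illegal
(0,4): no bracket -> illegal
(0,5): flips 1 -> legal
(0,6): no bracket -> illegal
(1,1): no bracket -> illegal
(1,3): no bracket -> illegal
(1,4): flips 1 -> legal
(1,6): no bracket -> illegal
(2,1): no bracket -> illegal
(2,6): no bracket -> illegal
(3,1): no bracket -> illegal
(3,2): flips 1 -> legal
(3,5): no bracket -> illegal
(4,1): flips 2 -> legal
(5,1): no bracket -> illegal
(5,2): flips 1 -> legal
(5,3): flips 2 -> legal
(5,4): no bracket -> illegal
W mobility = 8

Answer: B=11 W=8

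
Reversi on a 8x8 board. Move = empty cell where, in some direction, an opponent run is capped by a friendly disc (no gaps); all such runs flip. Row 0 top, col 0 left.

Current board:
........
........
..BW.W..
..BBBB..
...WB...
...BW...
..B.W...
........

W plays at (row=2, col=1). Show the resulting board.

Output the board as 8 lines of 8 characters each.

Place W at (2,1); scan 8 dirs for brackets.
Dir NW: first cell '.' (not opp) -> no flip
Dir N: first cell '.' (not opp) -> no flip
Dir NE: first cell '.' (not opp) -> no flip
Dir W: first cell '.' (not opp) -> no flip
Dir E: opp run (2,2) capped by W -> flip
Dir SW: first cell '.' (not opp) -> no flip
Dir S: first cell '.' (not opp) -> no flip
Dir SE: opp run (3,2) capped by W -> flip
All flips: (2,2) (3,2)

Answer: ........
........
.WWW.W..
..WBBB..
...WB...
...BW...
..B.W...
........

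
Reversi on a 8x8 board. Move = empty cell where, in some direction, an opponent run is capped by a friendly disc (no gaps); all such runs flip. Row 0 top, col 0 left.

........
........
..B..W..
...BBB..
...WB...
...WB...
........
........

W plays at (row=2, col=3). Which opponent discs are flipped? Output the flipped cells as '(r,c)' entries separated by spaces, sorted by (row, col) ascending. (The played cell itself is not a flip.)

Dir NW: first cell '.' (not opp) -> no flip
Dir N: first cell '.' (not opp) -> no flip
Dir NE: first cell '.' (not opp) -> no flip
Dir W: opp run (2,2), next='.' -> no flip
Dir E: first cell '.' (not opp) -> no flip
Dir SW: first cell '.' (not opp) -> no flip
Dir S: opp run (3,3) capped by W -> flip
Dir SE: opp run (3,4), next='.' -> no flip

Answer: (3,3)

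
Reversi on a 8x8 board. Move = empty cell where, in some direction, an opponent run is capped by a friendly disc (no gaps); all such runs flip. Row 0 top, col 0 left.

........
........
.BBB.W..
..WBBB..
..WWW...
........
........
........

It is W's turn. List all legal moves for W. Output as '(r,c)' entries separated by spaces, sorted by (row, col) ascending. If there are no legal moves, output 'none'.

Answer: (1,0) (1,1) (1,2) (1,3) (1,4) (2,4) (2,6) (3,6) (4,5)

Derivation:
(1,0): flips 1 -> legal
(1,1): flips 2 -> legal
(1,2): flips 1 -> legal
(1,3): flips 2 -> legal
(1,4): flips 1 -> legal
(2,0): no bracket -> illegal
(2,4): flips 2 -> legal
(2,6): flips 1 -> legal
(3,0): no bracket -> illegal
(3,1): no bracket -> illegal
(3,6): flips 3 -> legal
(4,5): flips 1 -> legal
(4,6): no bracket -> illegal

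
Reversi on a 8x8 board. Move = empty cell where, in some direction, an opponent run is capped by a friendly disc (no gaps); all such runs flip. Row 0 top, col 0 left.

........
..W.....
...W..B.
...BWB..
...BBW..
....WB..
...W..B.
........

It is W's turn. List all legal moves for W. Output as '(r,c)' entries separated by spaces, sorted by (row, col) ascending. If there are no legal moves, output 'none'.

Answer: (2,5) (3,2) (3,6) (4,2) (5,2) (5,3) (5,6) (6,5)

Derivation:
(1,5): no bracket -> illegal
(1,6): no bracket -> illegal
(1,7): no bracket -> illegal
(2,2): no bracket -> illegal
(2,4): no bracket -> illegal
(2,5): flips 1 -> legal
(2,7): no bracket -> illegal
(3,2): flips 2 -> legal
(3,6): flips 1 -> legal
(3,7): no bracket -> illegal
(4,2): flips 2 -> legal
(4,6): no bracket -> illegal
(5,2): flips 1 -> legal
(5,3): flips 2 -> legal
(5,6): flips 1 -> legal
(5,7): no bracket -> illegal
(6,4): no bracket -> illegal
(6,5): flips 1 -> legal
(6,7): no bracket -> illegal
(7,5): no bracket -> illegal
(7,6): no bracket -> illegal
(7,7): no bracket -> illegal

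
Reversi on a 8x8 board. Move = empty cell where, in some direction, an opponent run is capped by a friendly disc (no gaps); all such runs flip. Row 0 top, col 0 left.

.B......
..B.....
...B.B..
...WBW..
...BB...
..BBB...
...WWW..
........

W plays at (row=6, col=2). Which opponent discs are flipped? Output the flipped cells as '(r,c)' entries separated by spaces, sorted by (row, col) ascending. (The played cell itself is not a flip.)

Answer: (4,4) (5,3)

Derivation:
Dir NW: first cell '.' (not opp) -> no flip
Dir N: opp run (5,2), next='.' -> no flip
Dir NE: opp run (5,3) (4,4) capped by W -> flip
Dir W: first cell '.' (not opp) -> no flip
Dir E: first cell 'W' (not opp) -> no flip
Dir SW: first cell '.' (not opp) -> no flip
Dir S: first cell '.' (not opp) -> no flip
Dir SE: first cell '.' (not opp) -> no flip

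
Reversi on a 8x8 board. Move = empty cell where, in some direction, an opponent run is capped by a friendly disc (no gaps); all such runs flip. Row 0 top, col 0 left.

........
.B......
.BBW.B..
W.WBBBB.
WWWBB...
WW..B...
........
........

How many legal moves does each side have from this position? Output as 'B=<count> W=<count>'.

Answer: B=6 W=8

Derivation:
-- B to move --
(1,2): flips 1 -> legal
(1,3): flips 1 -> legal
(1,4): no bracket -> illegal
(2,0): no bracket -> illegal
(2,4): flips 1 -> legal
(3,1): flips 1 -> legal
(5,2): flips 2 -> legal
(5,3): no bracket -> illegal
(6,0): flips 2 -> legal
(6,1): no bracket -> illegal
(6,2): no bracket -> illegal
B mobility = 6
-- W to move --
(0,0): no bracket -> illegal
(0,1): no bracket -> illegal
(0,2): no bracket -> illegal
(1,0): flips 1 -> legal
(1,2): flips 2 -> legal
(1,3): no bracket -> illegal
(1,4): no bracket -> illegal
(1,5): no bracket -> illegal
(1,6): no bracket -> illegal
(2,0): flips 2 -> legal
(2,4): flips 1 -> legal
(2,6): no bracket -> illegal
(2,7): no bracket -> illegal
(3,1): no bracket -> illegal
(3,7): flips 4 -> legal
(4,5): flips 3 -> legal
(4,6): no bracket -> illegal
(4,7): no bracket -> illegal
(5,2): no bracket -> illegal
(5,3): flips 2 -> legal
(5,5): no bracket -> illegal
(6,3): no bracket -> illegal
(6,4): no bracket -> illegal
(6,5): flips 2 -> legal
W mobility = 8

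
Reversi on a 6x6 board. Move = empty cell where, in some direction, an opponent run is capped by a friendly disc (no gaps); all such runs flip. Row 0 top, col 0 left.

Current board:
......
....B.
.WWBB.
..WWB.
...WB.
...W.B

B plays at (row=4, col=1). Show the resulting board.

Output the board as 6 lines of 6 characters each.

Answer: ......
....B.
.WWBB.
..BWB.
.B.WB.
...W.B

Derivation:
Place B at (4,1); scan 8 dirs for brackets.
Dir NW: first cell '.' (not opp) -> no flip
Dir N: first cell '.' (not opp) -> no flip
Dir NE: opp run (3,2) capped by B -> flip
Dir W: first cell '.' (not opp) -> no flip
Dir E: first cell '.' (not opp) -> no flip
Dir SW: first cell '.' (not opp) -> no flip
Dir S: first cell '.' (not opp) -> no flip
Dir SE: first cell '.' (not opp) -> no flip
All flips: (3,2)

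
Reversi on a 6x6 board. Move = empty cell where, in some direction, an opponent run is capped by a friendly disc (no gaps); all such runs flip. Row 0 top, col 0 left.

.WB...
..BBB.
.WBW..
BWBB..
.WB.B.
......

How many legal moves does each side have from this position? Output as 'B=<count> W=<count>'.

-- B to move --
(0,0): flips 1 -> legal
(1,0): flips 1 -> legal
(1,1): no bracket -> illegal
(2,0): flips 2 -> legal
(2,4): flips 1 -> legal
(3,4): flips 1 -> legal
(4,0): flips 2 -> legal
(5,0): flips 1 -> legal
(5,1): no bracket -> illegal
(5,2): flips 1 -> legal
B mobility = 8
-- W to move --
(0,3): flips 3 -> legal
(0,4): flips 2 -> legal
(0,5): flips 1 -> legal
(1,1): no bracket -> illegal
(1,5): no bracket -> illegal
(2,0): no bracket -> illegal
(2,4): no bracket -> illegal
(2,5): no bracket -> illegal
(3,4): flips 2 -> legal
(3,5): no bracket -> illegal
(4,0): no bracket -> illegal
(4,3): flips 3 -> legal
(4,5): no bracket -> illegal
(5,1): no bracket -> illegal
(5,2): no bracket -> illegal
(5,3): flips 1 -> legal
(5,4): no bracket -> illegal
(5,5): no bracket -> illegal
W mobility = 6

Answer: B=8 W=6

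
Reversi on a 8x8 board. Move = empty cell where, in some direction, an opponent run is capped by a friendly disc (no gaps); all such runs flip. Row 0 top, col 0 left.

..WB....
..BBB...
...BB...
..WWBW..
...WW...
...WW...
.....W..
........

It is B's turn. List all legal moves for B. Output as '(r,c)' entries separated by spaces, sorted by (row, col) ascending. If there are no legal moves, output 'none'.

(0,1): flips 1 -> legal
(1,1): no bracket -> illegal
(2,1): no bracket -> illegal
(2,2): no bracket -> illegal
(2,5): no bracket -> illegal
(2,6): no bracket -> illegal
(3,1): flips 2 -> legal
(3,6): flips 1 -> legal
(4,1): flips 1 -> legal
(4,2): flips 1 -> legal
(4,5): no bracket -> illegal
(4,6): flips 1 -> legal
(5,2): flips 1 -> legal
(5,5): no bracket -> illegal
(5,6): no bracket -> illegal
(6,2): no bracket -> illegal
(6,3): flips 3 -> legal
(6,4): flips 2 -> legal
(6,6): no bracket -> illegal
(7,4): no bracket -> illegal
(7,5): no bracket -> illegal
(7,6): no bracket -> illegal

Answer: (0,1) (3,1) (3,6) (4,1) (4,2) (4,6) (5,2) (6,3) (6,4)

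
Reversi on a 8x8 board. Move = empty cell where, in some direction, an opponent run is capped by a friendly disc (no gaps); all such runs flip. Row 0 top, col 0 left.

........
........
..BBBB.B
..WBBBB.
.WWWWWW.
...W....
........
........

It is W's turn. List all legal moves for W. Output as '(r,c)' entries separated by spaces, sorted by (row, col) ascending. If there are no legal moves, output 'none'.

(1,1): flips 2 -> legal
(1,2): flips 3 -> legal
(1,3): flips 4 -> legal
(1,4): flips 3 -> legal
(1,5): flips 4 -> legal
(1,6): flips 2 -> legal
(1,7): no bracket -> illegal
(2,1): no bracket -> illegal
(2,6): flips 2 -> legal
(3,1): no bracket -> illegal
(3,7): flips 4 -> legal
(4,7): no bracket -> illegal

Answer: (1,1) (1,2) (1,3) (1,4) (1,5) (1,6) (2,6) (3,7)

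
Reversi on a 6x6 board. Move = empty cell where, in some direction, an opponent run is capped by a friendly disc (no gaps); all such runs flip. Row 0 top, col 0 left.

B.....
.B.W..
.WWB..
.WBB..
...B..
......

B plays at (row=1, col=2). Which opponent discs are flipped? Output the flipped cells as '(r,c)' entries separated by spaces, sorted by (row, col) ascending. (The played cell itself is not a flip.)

Dir NW: first cell '.' (not opp) -> no flip
Dir N: first cell '.' (not opp) -> no flip
Dir NE: first cell '.' (not opp) -> no flip
Dir W: first cell 'B' (not opp) -> no flip
Dir E: opp run (1,3), next='.' -> no flip
Dir SW: opp run (2,1), next='.' -> no flip
Dir S: opp run (2,2) capped by B -> flip
Dir SE: first cell 'B' (not opp) -> no flip

Answer: (2,2)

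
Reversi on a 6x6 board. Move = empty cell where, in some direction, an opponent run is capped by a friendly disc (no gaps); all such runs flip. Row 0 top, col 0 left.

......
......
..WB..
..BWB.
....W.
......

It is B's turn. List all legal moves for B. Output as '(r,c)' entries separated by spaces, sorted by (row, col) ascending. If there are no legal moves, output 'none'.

(1,1): no bracket -> illegal
(1,2): flips 1 -> legal
(1,3): no bracket -> illegal
(2,1): flips 1 -> legal
(2,4): no bracket -> illegal
(3,1): no bracket -> illegal
(3,5): no bracket -> illegal
(4,2): no bracket -> illegal
(4,3): flips 1 -> legal
(4,5): no bracket -> illegal
(5,3): no bracket -> illegal
(5,4): flips 1 -> legal
(5,5): no bracket -> illegal

Answer: (1,2) (2,1) (4,3) (5,4)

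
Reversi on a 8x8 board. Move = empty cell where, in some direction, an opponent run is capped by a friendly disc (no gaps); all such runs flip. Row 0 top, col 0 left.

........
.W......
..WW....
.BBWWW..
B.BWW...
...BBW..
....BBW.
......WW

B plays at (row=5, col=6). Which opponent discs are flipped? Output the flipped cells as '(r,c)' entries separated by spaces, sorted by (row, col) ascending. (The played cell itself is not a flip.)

Dir NW: first cell '.' (not opp) -> no flip
Dir N: first cell '.' (not opp) -> no flip
Dir NE: first cell '.' (not opp) -> no flip
Dir W: opp run (5,5) capped by B -> flip
Dir E: first cell '.' (not opp) -> no flip
Dir SW: first cell 'B' (not opp) -> no flip
Dir S: opp run (6,6) (7,6), next=edge -> no flip
Dir SE: first cell '.' (not opp) -> no flip

Answer: (5,5)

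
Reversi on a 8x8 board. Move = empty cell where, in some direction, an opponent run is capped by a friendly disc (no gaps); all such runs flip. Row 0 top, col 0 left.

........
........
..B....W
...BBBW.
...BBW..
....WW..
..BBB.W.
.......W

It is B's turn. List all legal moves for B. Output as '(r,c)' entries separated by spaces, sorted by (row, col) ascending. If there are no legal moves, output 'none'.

Answer: (3,7) (4,6) (5,6) (6,5)

Derivation:
(1,6): no bracket -> illegal
(1,7): no bracket -> illegal
(2,5): no bracket -> illegal
(2,6): no bracket -> illegal
(3,7): flips 1 -> legal
(4,6): flips 2 -> legal
(4,7): no bracket -> illegal
(5,3): no bracket -> illegal
(5,6): flips 1 -> legal
(5,7): no bracket -> illegal
(6,5): flips 3 -> legal
(6,7): no bracket -> illegal
(7,5): no bracket -> illegal
(7,6): no bracket -> illegal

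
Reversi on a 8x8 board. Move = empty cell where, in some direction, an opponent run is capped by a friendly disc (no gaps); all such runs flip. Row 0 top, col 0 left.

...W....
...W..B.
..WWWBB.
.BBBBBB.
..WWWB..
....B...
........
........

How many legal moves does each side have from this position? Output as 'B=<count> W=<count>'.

-- B to move --
(0,2): flips 2 -> legal
(0,4): flips 2 -> legal
(1,1): flips 1 -> legal
(1,2): flips 2 -> legal
(1,4): flips 2 -> legal
(1,5): flips 1 -> legal
(2,1): flips 3 -> legal
(4,1): flips 3 -> legal
(5,1): flips 1 -> legal
(5,2): flips 2 -> legal
(5,3): flips 3 -> legal
(5,5): flips 1 -> legal
B mobility = 12
-- W to move --
(0,5): no bracket -> illegal
(0,6): no bracket -> illegal
(0,7): flips 3 -> legal
(1,4): no bracket -> illegal
(1,5): no bracket -> illegal
(1,7): flips 2 -> legal
(2,0): flips 1 -> legal
(2,1): flips 1 -> legal
(2,7): flips 2 -> legal
(3,0): no bracket -> illegal
(3,7): no bracket -> illegal
(4,0): flips 1 -> legal
(4,1): flips 1 -> legal
(4,6): flips 2 -> legal
(4,7): no bracket -> illegal
(5,3): no bracket -> illegal
(5,5): no bracket -> illegal
(5,6): flips 2 -> legal
(6,3): no bracket -> illegal
(6,4): flips 1 -> legal
(6,5): flips 1 -> legal
W mobility = 11

Answer: B=12 W=11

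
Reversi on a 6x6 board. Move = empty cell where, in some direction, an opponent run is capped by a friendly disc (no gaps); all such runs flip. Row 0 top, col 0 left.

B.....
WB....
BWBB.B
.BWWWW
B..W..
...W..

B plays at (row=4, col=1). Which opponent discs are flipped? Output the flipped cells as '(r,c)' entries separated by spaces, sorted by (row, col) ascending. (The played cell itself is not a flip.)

Dir NW: first cell '.' (not opp) -> no flip
Dir N: first cell 'B' (not opp) -> no flip
Dir NE: opp run (3,2) capped by B -> flip
Dir W: first cell 'B' (not opp) -> no flip
Dir E: first cell '.' (not opp) -> no flip
Dir SW: first cell '.' (not opp) -> no flip
Dir S: first cell '.' (not opp) -> no flip
Dir SE: first cell '.' (not opp) -> no flip

Answer: (3,2)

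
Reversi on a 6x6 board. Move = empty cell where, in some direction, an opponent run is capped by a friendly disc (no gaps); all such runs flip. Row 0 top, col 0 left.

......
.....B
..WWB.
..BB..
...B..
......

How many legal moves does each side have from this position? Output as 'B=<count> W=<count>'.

Answer: B=5 W=5

Derivation:
-- B to move --
(1,1): flips 1 -> legal
(1,2): flips 1 -> legal
(1,3): flips 1 -> legal
(1,4): flips 1 -> legal
(2,1): flips 2 -> legal
(3,1): no bracket -> illegal
(3,4): no bracket -> illegal
B mobility = 5
-- W to move --
(0,4): no bracket -> illegal
(0,5): no bracket -> illegal
(1,3): no bracket -> illegal
(1,4): no bracket -> illegal
(2,1): no bracket -> illegal
(2,5): flips 1 -> legal
(3,1): no bracket -> illegal
(3,4): no bracket -> illegal
(3,5): no bracket -> illegal
(4,1): flips 1 -> legal
(4,2): flips 1 -> legal
(4,4): flips 1 -> legal
(5,2): no bracket -> illegal
(5,3): flips 2 -> legal
(5,4): no bracket -> illegal
W mobility = 5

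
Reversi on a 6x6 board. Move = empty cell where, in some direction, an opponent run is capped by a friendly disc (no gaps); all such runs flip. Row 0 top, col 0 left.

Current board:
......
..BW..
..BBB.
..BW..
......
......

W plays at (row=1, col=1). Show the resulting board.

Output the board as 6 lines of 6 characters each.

Place W at (1,1); scan 8 dirs for brackets.
Dir NW: first cell '.' (not opp) -> no flip
Dir N: first cell '.' (not opp) -> no flip
Dir NE: first cell '.' (not opp) -> no flip
Dir W: first cell '.' (not opp) -> no flip
Dir E: opp run (1,2) capped by W -> flip
Dir SW: first cell '.' (not opp) -> no flip
Dir S: first cell '.' (not opp) -> no flip
Dir SE: opp run (2,2) capped by W -> flip
All flips: (1,2) (2,2)

Answer: ......
.WWW..
..WBB.
..BW..
......
......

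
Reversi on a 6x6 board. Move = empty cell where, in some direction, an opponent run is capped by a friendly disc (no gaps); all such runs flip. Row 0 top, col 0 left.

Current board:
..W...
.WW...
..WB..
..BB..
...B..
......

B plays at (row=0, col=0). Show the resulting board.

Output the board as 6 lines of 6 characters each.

Place B at (0,0); scan 8 dirs for brackets.
Dir NW: edge -> no flip
Dir N: edge -> no flip
Dir NE: edge -> no flip
Dir W: edge -> no flip
Dir E: first cell '.' (not opp) -> no flip
Dir SW: edge -> no flip
Dir S: first cell '.' (not opp) -> no flip
Dir SE: opp run (1,1) (2,2) capped by B -> flip
All flips: (1,1) (2,2)

Answer: B.W...
.BW...
..BB..
..BB..
...B..
......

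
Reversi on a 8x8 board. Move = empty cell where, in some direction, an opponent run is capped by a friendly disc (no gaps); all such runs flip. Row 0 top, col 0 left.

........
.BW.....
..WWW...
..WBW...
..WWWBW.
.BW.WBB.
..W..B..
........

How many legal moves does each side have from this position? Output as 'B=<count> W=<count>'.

-- B to move --
(0,1): flips 3 -> legal
(0,2): no bracket -> illegal
(0,3): no bracket -> illegal
(1,3): flips 2 -> legal
(1,4): no bracket -> illegal
(1,5): flips 1 -> legal
(2,1): flips 3 -> legal
(2,5): no bracket -> illegal
(3,1): flips 1 -> legal
(3,5): flips 1 -> legal
(3,6): flips 1 -> legal
(3,7): flips 1 -> legal
(4,1): flips 3 -> legal
(4,7): flips 1 -> legal
(5,3): flips 3 -> legal
(5,7): no bracket -> illegal
(6,1): no bracket -> illegal
(6,3): flips 1 -> legal
(6,4): no bracket -> illegal
(7,1): no bracket -> illegal
(7,2): no bracket -> illegal
(7,3): flips 1 -> legal
B mobility = 13
-- W to move --
(0,0): flips 1 -> legal
(0,1): no bracket -> illegal
(0,2): no bracket -> illegal
(1,0): flips 1 -> legal
(2,0): no bracket -> illegal
(2,1): no bracket -> illegal
(3,5): no bracket -> illegal
(3,6): flips 1 -> legal
(4,0): flips 1 -> legal
(4,1): no bracket -> illegal
(4,7): no bracket -> illegal
(5,0): flips 1 -> legal
(5,7): flips 2 -> legal
(6,0): flips 1 -> legal
(6,1): no bracket -> illegal
(6,4): flips 1 -> legal
(6,6): flips 2 -> legal
(6,7): flips 2 -> legal
(7,4): no bracket -> illegal
(7,5): no bracket -> illegal
(7,6): flips 1 -> legal
W mobility = 11

Answer: B=13 W=11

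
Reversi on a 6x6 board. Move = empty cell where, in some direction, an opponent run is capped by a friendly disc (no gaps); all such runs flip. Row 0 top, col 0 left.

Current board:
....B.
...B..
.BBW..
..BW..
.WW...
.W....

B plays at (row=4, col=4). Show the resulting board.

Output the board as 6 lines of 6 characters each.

Place B at (4,4); scan 8 dirs for brackets.
Dir NW: opp run (3,3) capped by B -> flip
Dir N: first cell '.' (not opp) -> no flip
Dir NE: first cell '.' (not opp) -> no flip
Dir W: first cell '.' (not opp) -> no flip
Dir E: first cell '.' (not opp) -> no flip
Dir SW: first cell '.' (not opp) -> no flip
Dir S: first cell '.' (not opp) -> no flip
Dir SE: first cell '.' (not opp) -> no flip
All flips: (3,3)

Answer: ....B.
...B..
.BBW..
..BB..
.WW.B.
.W....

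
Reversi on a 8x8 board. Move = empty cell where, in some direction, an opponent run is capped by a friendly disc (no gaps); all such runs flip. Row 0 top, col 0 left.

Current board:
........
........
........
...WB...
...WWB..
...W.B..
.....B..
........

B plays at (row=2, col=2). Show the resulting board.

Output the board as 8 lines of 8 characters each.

Answer: ........
........
..B.....
...BB...
...WBB..
...W.B..
.....B..
........

Derivation:
Place B at (2,2); scan 8 dirs for brackets.
Dir NW: first cell '.' (not opp) -> no flip
Dir N: first cell '.' (not opp) -> no flip
Dir NE: first cell '.' (not opp) -> no flip
Dir W: first cell '.' (not opp) -> no flip
Dir E: first cell '.' (not opp) -> no flip
Dir SW: first cell '.' (not opp) -> no flip
Dir S: first cell '.' (not opp) -> no flip
Dir SE: opp run (3,3) (4,4) capped by B -> flip
All flips: (3,3) (4,4)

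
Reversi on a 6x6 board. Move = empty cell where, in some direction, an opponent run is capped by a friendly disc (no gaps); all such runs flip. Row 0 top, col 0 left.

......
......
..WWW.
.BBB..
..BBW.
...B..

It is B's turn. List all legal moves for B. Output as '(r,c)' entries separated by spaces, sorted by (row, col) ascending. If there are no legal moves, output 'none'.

Answer: (1,1) (1,2) (1,3) (1,4) (1,5) (3,5) (4,5) (5,5)

Derivation:
(1,1): flips 1 -> legal
(1,2): flips 1 -> legal
(1,3): flips 2 -> legal
(1,4): flips 1 -> legal
(1,5): flips 1 -> legal
(2,1): no bracket -> illegal
(2,5): no bracket -> illegal
(3,4): no bracket -> illegal
(3,5): flips 1 -> legal
(4,5): flips 1 -> legal
(5,4): no bracket -> illegal
(5,5): flips 1 -> legal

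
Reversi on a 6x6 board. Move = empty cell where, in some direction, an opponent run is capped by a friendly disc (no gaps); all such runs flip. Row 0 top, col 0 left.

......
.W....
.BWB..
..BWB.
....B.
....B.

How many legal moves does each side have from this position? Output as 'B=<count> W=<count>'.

Answer: B=4 W=7

Derivation:
-- B to move --
(0,0): flips 3 -> legal
(0,1): flips 1 -> legal
(0,2): no bracket -> illegal
(1,0): no bracket -> illegal
(1,2): flips 1 -> legal
(1,3): no bracket -> illegal
(2,0): no bracket -> illegal
(2,4): no bracket -> illegal
(3,1): no bracket -> illegal
(4,2): no bracket -> illegal
(4,3): flips 1 -> legal
B mobility = 4
-- W to move --
(1,0): no bracket -> illegal
(1,2): no bracket -> illegal
(1,3): flips 1 -> legal
(1,4): no bracket -> illegal
(2,0): flips 1 -> legal
(2,4): flips 1 -> legal
(2,5): no bracket -> illegal
(3,0): no bracket -> illegal
(3,1): flips 2 -> legal
(3,5): flips 1 -> legal
(4,1): no bracket -> illegal
(4,2): flips 1 -> legal
(4,3): no bracket -> illegal
(4,5): no bracket -> illegal
(5,3): no bracket -> illegal
(5,5): flips 1 -> legal
W mobility = 7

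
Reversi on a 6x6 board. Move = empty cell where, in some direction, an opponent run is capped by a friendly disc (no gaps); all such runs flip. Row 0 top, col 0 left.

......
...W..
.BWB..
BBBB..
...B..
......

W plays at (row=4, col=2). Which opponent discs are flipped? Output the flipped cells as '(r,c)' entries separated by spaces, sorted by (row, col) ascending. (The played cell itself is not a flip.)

Dir NW: opp run (3,1), next='.' -> no flip
Dir N: opp run (3,2) capped by W -> flip
Dir NE: opp run (3,3), next='.' -> no flip
Dir W: first cell '.' (not opp) -> no flip
Dir E: opp run (4,3), next='.' -> no flip
Dir SW: first cell '.' (not opp) -> no flip
Dir S: first cell '.' (not opp) -> no flip
Dir SE: first cell '.' (not opp) -> no flip

Answer: (3,2)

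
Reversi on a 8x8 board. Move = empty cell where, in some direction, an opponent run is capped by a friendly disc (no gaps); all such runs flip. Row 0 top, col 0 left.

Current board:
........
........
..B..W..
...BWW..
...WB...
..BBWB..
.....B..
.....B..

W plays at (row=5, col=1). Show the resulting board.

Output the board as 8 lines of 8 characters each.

Place W at (5,1); scan 8 dirs for brackets.
Dir NW: first cell '.' (not opp) -> no flip
Dir N: first cell '.' (not opp) -> no flip
Dir NE: first cell '.' (not opp) -> no flip
Dir W: first cell '.' (not opp) -> no flip
Dir E: opp run (5,2) (5,3) capped by W -> flip
Dir SW: first cell '.' (not opp) -> no flip
Dir S: first cell '.' (not opp) -> no flip
Dir SE: first cell '.' (not opp) -> no flip
All flips: (5,2) (5,3)

Answer: ........
........
..B..W..
...BWW..
...WB...
.WWWWB..
.....B..
.....B..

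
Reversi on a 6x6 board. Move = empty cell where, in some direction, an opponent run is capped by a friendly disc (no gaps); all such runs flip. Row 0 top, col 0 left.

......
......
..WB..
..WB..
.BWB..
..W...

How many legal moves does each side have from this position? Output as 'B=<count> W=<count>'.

-- B to move --
(1,1): flips 1 -> legal
(1,2): no bracket -> illegal
(1,3): no bracket -> illegal
(2,1): flips 2 -> legal
(3,1): flips 1 -> legal
(5,1): flips 1 -> legal
(5,3): no bracket -> illegal
B mobility = 4
-- W to move --
(1,2): no bracket -> illegal
(1,3): no bracket -> illegal
(1,4): flips 1 -> legal
(2,4): flips 2 -> legal
(3,0): flips 1 -> legal
(3,1): no bracket -> illegal
(3,4): flips 2 -> legal
(4,0): flips 1 -> legal
(4,4): flips 2 -> legal
(5,0): flips 1 -> legal
(5,1): no bracket -> illegal
(5,3): no bracket -> illegal
(5,4): flips 1 -> legal
W mobility = 8

Answer: B=4 W=8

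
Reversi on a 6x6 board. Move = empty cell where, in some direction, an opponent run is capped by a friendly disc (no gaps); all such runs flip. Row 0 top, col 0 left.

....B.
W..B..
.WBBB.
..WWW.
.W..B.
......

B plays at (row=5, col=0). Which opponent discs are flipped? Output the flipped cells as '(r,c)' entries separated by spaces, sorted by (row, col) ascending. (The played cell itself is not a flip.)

Answer: (3,2) (4,1)

Derivation:
Dir NW: edge -> no flip
Dir N: first cell '.' (not opp) -> no flip
Dir NE: opp run (4,1) (3,2) capped by B -> flip
Dir W: edge -> no flip
Dir E: first cell '.' (not opp) -> no flip
Dir SW: edge -> no flip
Dir S: edge -> no flip
Dir SE: edge -> no flip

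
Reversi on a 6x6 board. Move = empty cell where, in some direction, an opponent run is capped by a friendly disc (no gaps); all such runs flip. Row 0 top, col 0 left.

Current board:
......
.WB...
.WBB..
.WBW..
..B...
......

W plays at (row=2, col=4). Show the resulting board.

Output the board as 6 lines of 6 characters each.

Answer: ......
.WB...
.WWWW.
.WBW..
..B...
......

Derivation:
Place W at (2,4); scan 8 dirs for brackets.
Dir NW: first cell '.' (not opp) -> no flip
Dir N: first cell '.' (not opp) -> no flip
Dir NE: first cell '.' (not opp) -> no flip
Dir W: opp run (2,3) (2,2) capped by W -> flip
Dir E: first cell '.' (not opp) -> no flip
Dir SW: first cell 'W' (not opp) -> no flip
Dir S: first cell '.' (not opp) -> no flip
Dir SE: first cell '.' (not opp) -> no flip
All flips: (2,2) (2,3)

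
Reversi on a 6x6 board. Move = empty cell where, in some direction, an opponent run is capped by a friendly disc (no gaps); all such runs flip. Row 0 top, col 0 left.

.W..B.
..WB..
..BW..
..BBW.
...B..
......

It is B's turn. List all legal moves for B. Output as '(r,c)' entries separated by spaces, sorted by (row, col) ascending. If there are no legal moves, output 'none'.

Answer: (0,2) (1,1) (1,4) (2,4) (2,5) (3,5)

Derivation:
(0,0): no bracket -> illegal
(0,2): flips 1 -> legal
(0,3): no bracket -> illegal
(1,0): no bracket -> illegal
(1,1): flips 1 -> legal
(1,4): flips 1 -> legal
(2,1): no bracket -> illegal
(2,4): flips 1 -> legal
(2,5): flips 1 -> legal
(3,5): flips 1 -> legal
(4,4): no bracket -> illegal
(4,5): no bracket -> illegal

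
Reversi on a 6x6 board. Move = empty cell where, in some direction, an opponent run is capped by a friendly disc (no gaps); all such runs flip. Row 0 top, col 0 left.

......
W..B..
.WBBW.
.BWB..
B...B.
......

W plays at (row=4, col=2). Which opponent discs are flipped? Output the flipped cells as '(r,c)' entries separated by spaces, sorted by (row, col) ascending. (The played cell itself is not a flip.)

Answer: (3,3)

Derivation:
Dir NW: opp run (3,1), next='.' -> no flip
Dir N: first cell 'W' (not opp) -> no flip
Dir NE: opp run (3,3) capped by W -> flip
Dir W: first cell '.' (not opp) -> no flip
Dir E: first cell '.' (not opp) -> no flip
Dir SW: first cell '.' (not opp) -> no flip
Dir S: first cell '.' (not opp) -> no flip
Dir SE: first cell '.' (not opp) -> no flip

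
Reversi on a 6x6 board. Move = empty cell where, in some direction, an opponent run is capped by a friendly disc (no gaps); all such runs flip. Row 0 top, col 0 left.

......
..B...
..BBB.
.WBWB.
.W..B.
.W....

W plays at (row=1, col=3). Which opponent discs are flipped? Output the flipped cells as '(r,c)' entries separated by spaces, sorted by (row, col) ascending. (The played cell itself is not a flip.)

Dir NW: first cell '.' (not opp) -> no flip
Dir N: first cell '.' (not opp) -> no flip
Dir NE: first cell '.' (not opp) -> no flip
Dir W: opp run (1,2), next='.' -> no flip
Dir E: first cell '.' (not opp) -> no flip
Dir SW: opp run (2,2) capped by W -> flip
Dir S: opp run (2,3) capped by W -> flip
Dir SE: opp run (2,4), next='.' -> no flip

Answer: (2,2) (2,3)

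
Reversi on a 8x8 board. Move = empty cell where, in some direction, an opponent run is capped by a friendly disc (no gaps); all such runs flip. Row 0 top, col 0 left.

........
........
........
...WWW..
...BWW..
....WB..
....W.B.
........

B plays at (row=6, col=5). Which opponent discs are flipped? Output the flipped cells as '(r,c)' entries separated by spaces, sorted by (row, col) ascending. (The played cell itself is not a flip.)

Answer: (5,4)

Derivation:
Dir NW: opp run (5,4) capped by B -> flip
Dir N: first cell 'B' (not opp) -> no flip
Dir NE: first cell '.' (not opp) -> no flip
Dir W: opp run (6,4), next='.' -> no flip
Dir E: first cell 'B' (not opp) -> no flip
Dir SW: first cell '.' (not opp) -> no flip
Dir S: first cell '.' (not opp) -> no flip
Dir SE: first cell '.' (not opp) -> no flip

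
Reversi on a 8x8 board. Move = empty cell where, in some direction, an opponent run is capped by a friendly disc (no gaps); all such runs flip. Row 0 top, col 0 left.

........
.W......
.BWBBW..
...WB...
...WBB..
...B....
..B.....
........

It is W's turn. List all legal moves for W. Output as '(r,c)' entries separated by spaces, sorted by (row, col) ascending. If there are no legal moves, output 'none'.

Answer: (1,3) (1,5) (2,0) (3,1) (3,5) (4,6) (5,5) (6,3)

Derivation:
(1,0): no bracket -> illegal
(1,2): no bracket -> illegal
(1,3): flips 1 -> legal
(1,4): no bracket -> illegal
(1,5): flips 1 -> legal
(2,0): flips 1 -> legal
(3,0): no bracket -> illegal
(3,1): flips 1 -> legal
(3,2): no bracket -> illegal
(3,5): flips 1 -> legal
(3,6): no bracket -> illegal
(4,2): no bracket -> illegal
(4,6): flips 2 -> legal
(5,1): no bracket -> illegal
(5,2): no bracket -> illegal
(5,4): no bracket -> illegal
(5,5): flips 1 -> legal
(5,6): no bracket -> illegal
(6,1): no bracket -> illegal
(6,3): flips 1 -> legal
(6,4): no bracket -> illegal
(7,1): no bracket -> illegal
(7,2): no bracket -> illegal
(7,3): no bracket -> illegal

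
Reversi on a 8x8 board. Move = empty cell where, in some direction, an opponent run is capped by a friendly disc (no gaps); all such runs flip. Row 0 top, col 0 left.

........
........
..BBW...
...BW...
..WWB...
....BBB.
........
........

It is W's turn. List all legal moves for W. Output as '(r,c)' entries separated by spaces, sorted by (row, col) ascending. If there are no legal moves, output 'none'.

Answer: (1,2) (1,3) (2,1) (3,2) (4,5) (6,4) (6,5)

Derivation:
(1,1): no bracket -> illegal
(1,2): flips 1 -> legal
(1,3): flips 2 -> legal
(1,4): no bracket -> illegal
(2,1): flips 2 -> legal
(3,1): no bracket -> illegal
(3,2): flips 1 -> legal
(3,5): no bracket -> illegal
(4,5): flips 1 -> legal
(4,6): no bracket -> illegal
(4,7): no bracket -> illegal
(5,3): no bracket -> illegal
(5,7): no bracket -> illegal
(6,3): no bracket -> illegal
(6,4): flips 2 -> legal
(6,5): flips 1 -> legal
(6,6): no bracket -> illegal
(6,7): no bracket -> illegal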